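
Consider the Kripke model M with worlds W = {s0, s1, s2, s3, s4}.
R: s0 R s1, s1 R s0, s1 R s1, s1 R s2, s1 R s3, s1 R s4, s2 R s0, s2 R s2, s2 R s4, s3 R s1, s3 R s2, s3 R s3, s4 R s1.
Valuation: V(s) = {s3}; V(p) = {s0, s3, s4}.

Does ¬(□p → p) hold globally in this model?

No

Recall that □ψ holds at a world iff ψ holds at every accessible world, and ◇ψ holds iff ψ holds at some accessible world.
Let φ = ¬(□p → p). Evaluate φ at each world:
  s0 (successors {s1}): φ is false.
  s1 (successors {s0, s1, s2, s3, s4}): φ is false.
  s2 (successors {s0, s2, s4}): φ is false.
  s3 (successors {s1, s2, s3}): φ is false.
  s4 (successors {s1}): φ is false.
Detail at s0 (counterexample):
  At s0: □p → p is true, so ¬(□p → p) is false.
    At s0: □p is false, p is true, so □p → p is true.
      At s0: □p requires p at every successor {s1}.
        p fails at s1, so □p is false at s0.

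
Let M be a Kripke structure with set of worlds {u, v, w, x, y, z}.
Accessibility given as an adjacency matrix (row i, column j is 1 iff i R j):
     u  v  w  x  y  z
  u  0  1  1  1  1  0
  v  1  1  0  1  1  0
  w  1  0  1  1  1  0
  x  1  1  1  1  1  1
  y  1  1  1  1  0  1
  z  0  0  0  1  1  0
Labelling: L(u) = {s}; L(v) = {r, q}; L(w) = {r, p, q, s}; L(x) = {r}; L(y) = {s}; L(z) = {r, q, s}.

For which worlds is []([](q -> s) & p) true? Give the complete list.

none

Recall that []ψ holds at a world iff ψ holds at every accessible world, and <>ψ holds iff ψ holds at some accessible world.
Let φ = []([](q -> s) & p). Evaluate φ at each world:
  u (successors {v, w, x, y}): φ is false.
  v (successors {u, v, x, y}): φ is false.
  w (successors {u, w, x, y}): φ is false.
  x (successors {u, v, w, x, y, z}): φ is false.
  y (successors {u, v, w, x, z}): φ is false.
  z (successors {x, y}): φ is false.
For instance, at u:
  At u: []([](q -> s) & p) requires [](q -> s) & p at every successor {v, w, x, y}.
    [](q -> s) & p fails at v, so []([](q -> s) & p) is false at u.
      At v: [](q -> s) is false, p is false, so [](q -> s) & p is false.
Satisfying worlds: none.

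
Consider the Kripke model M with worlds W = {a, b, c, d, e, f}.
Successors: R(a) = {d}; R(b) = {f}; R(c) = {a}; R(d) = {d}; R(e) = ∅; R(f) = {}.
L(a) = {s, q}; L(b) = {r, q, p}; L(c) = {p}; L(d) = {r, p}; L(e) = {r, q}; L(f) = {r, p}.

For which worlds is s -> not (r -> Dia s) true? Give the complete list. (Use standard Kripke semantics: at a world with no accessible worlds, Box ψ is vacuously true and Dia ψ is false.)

b, c, d, e, f

Recall that Dia ψ holds at a world iff ψ holds at some accessible world.
Let φ = s -> not (r -> Dia s). Evaluate φ at each world:
  a (successors {d}): φ is false.
  b (successors {f}): φ is true.
  c (successors {a}): φ is true.
  d (successors {d}): φ is true.
  e (successors ∅): φ is true.
  f (successors ∅): φ is true.
For instance, at c:
  At c: s is false, not (r -> Dia s) is false, so s -> not (r -> Dia s) is true.
    At c: r -> Dia s is true, so not (r -> Dia s) is false.
      At c: r is false, Dia s is true, so r -> Dia s is true.
Satisfying worlds: {b, c, d, e, f}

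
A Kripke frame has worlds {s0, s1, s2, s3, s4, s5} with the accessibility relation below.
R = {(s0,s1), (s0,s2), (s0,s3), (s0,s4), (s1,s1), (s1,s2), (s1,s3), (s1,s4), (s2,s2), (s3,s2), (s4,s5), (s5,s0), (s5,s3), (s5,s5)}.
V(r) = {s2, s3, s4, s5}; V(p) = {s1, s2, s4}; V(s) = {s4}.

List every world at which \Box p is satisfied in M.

Let φ = \Box p. Evaluate φ at each world:
  s0 (successors {s1, s2, s3, s4}): φ is false.
  s1 (successors {s1, s2, s3, s4}): φ is false.
  s2 (successors {s2}): φ is true.
  s3 (successors {s2}): φ is true.
  s4 (successors {s5}): φ is false.
  s5 (successors {s0, s3, s5}): φ is false.
For instance, at s5:
  At s5: \Box p requires p at every successor {s0, s3, s5}.
    p fails at s0, so \Box p is false at s5.
Satisfying worlds: {s2, s3}

s2, s3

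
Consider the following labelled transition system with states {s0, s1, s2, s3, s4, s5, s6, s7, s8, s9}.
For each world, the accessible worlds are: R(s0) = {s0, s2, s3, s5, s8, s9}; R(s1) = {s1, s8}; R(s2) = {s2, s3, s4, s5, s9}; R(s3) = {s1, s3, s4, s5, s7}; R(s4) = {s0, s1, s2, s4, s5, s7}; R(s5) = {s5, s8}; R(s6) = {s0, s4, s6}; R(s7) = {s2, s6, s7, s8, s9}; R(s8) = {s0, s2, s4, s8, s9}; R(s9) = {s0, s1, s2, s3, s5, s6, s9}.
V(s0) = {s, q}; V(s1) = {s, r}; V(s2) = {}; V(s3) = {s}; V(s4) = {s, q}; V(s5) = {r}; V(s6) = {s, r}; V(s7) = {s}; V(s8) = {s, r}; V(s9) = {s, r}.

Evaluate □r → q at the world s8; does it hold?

Yes

At s8: □r is false, q is false, so □r → q is true.
  At s8: □r requires r at every successor {s0, s2, s4, s8, s9}.
    r fails at s0, so □r is false at s8.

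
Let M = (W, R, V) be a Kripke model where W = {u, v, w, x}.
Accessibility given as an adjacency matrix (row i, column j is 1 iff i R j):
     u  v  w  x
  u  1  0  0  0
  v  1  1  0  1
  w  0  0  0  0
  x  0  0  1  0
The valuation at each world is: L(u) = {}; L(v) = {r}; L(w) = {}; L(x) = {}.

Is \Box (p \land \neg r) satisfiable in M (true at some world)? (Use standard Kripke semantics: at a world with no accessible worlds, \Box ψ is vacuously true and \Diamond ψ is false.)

Yes

Recall that \Box ψ holds at a world iff ψ holds at every accessible world, and \Diamond ψ holds iff ψ holds at some accessible world.
Let φ = \Box (p \land \neg r). Evaluate φ at each world:
  u (successors {u}): φ is false.
  v (successors {u, v, x}): φ is false.
  w (successors ∅): φ is true.
  x (successors {w}): φ is false.
Detail at w (witness):
  At w: no accessible worlds, so \Box (p \land \neg r) holds vacuously.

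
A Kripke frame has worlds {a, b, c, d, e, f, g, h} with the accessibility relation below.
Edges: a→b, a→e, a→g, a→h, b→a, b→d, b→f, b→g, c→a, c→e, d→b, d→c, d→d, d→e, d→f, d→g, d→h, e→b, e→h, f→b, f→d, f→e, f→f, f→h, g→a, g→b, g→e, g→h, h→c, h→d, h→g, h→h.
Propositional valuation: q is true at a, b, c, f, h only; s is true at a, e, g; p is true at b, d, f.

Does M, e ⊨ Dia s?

No

At e: Dia s requires s at some successor in {b, h}.
  At b: s is false.
  At h: s is false.
So Dia s is false at e.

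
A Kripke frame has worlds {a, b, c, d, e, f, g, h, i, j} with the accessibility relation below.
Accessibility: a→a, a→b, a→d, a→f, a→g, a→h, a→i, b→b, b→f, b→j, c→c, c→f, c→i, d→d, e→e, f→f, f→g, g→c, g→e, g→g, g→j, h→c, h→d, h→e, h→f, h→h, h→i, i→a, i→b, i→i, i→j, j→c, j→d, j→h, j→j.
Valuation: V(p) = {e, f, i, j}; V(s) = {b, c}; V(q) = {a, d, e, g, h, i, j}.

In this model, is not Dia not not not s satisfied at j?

No

At j: Dia not not not s is true, so not Dia not not not s is false.
  At j: Dia not not not s requires not not not s at some successor in {c, d, h, j}.
    not not not s holds at d, so Dia not not not s is true at j.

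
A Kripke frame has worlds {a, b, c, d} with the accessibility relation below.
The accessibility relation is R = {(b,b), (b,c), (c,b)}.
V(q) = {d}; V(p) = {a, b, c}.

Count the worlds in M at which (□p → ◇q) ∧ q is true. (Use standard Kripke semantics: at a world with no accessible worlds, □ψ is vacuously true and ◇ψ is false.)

0

Let φ = (□p → ◇q) ∧ q. Evaluate φ at each world:
  a (successors ∅): φ is false.
  b (successors {b, c}): φ is false.
  c (successors {b}): φ is false.
  d (successors ∅): φ is false.
For instance, at c:
  At c: □p → ◇q is false, q is false, so (□p → ◇q) ∧ q is false.
    At c: □p is true, ◇q is false, so □p → ◇q is false.
      At c: □p requires p at every successor {b}.
        At b: p is true.
      So □p is true at c.
      At c: ◇q requires q at some successor in {b}.
        At b: q is false.
      So ◇q is false at c.
Satisfying worlds: none.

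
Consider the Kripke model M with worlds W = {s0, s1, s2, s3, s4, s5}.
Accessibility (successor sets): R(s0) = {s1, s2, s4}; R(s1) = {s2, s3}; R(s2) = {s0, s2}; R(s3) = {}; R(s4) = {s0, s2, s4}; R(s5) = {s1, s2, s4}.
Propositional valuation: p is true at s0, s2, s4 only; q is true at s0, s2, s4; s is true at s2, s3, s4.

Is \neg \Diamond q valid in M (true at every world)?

No

Let φ = \neg \Diamond q. Evaluate φ at each world:
  s0 (successors {s1, s2, s4}): φ is false.
  s1 (successors {s2, s3}): φ is false.
  s2 (successors {s0, s2}): φ is false.
  s3 (successors ∅): φ is true.
  s4 (successors {s0, s2, s4}): φ is false.
  s5 (successors {s1, s2, s4}): φ is false.
Detail at s0 (counterexample):
  At s0: \Diamond q is true, so \neg \Diamond q is false.
    At s0: \Diamond q requires q at some successor in {s1, s2, s4}.
      q holds at s2, so \Diamond q is true at s0.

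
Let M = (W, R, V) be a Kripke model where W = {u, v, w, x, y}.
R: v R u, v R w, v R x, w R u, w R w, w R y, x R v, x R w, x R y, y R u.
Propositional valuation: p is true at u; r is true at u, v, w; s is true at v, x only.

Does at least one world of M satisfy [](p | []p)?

Yes

Let φ = [](p | []p). Evaluate φ at each world:
  u (successors ∅): φ is true.
  v (successors {u, w, x}): φ is false.
  w (successors {u, w, y}): φ is false.
  x (successors {v, w, y}): φ is false.
  y (successors {u}): φ is true.
Detail at u (witness):
  At u: no accessible worlds, so [](p | []p) holds vacuously.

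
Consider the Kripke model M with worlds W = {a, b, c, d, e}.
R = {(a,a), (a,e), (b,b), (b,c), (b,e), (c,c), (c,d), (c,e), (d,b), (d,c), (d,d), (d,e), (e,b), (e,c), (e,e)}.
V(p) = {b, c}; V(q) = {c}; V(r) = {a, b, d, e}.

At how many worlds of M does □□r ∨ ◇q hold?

Let φ = □□r ∨ ◇q. Evaluate φ at each world:
  a (successors {a, e}): φ is false.
  b (successors {b, c, e}): φ is true.
  c (successors {c, d, e}): φ is true.
  d (successors {b, c, d, e}): φ is true.
  e (successors {b, c, e}): φ is true.
For instance, at e:
  At e: □□r is false, ◇q is true, so □□r ∨ ◇q is true.
    At e: □□r requires □r at every successor {b, c, e}.
      □r fails at b, so □□r is false at e.
    At e: ◇q requires q at some successor in {b, c, e}.
      q holds at c, so ◇q is true at e.
Satisfying worlds: {b, c, d, e}

4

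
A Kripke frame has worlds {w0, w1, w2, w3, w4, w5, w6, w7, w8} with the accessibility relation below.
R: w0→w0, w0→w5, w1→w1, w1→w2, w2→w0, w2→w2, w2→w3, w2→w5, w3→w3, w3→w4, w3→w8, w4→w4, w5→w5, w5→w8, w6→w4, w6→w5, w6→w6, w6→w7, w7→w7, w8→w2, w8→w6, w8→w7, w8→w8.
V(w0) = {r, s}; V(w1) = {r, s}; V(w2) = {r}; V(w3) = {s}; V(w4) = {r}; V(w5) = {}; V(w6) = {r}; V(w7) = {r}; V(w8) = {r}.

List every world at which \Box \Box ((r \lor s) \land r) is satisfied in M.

w4, w7

Recall that \Box ψ holds at a world iff ψ holds at every accessible world, and \Diamond ψ holds iff ψ holds at some accessible world.
Let φ = \Box \Box ((r \lor s) \land r). Evaluate φ at each world:
  w0 (successors {w0, w5}): φ is false.
  w1 (successors {w1, w2}): φ is false.
  w2 (successors {w0, w2, w3, w5}): φ is false.
  w3 (successors {w3, w4, w8}): φ is false.
  w4 (successors {w4}): φ is true.
  w5 (successors {w5, w8}): φ is false.
  w6 (successors {w4, w5, w6, w7}): φ is false.
  w7 (successors {w7}): φ is true.
  w8 (successors {w2, w6, w7, w8}): φ is false.
For instance, at w4:
  At w4: \Box \Box ((r \lor s) \land r) requires \Box ((r \lor s) \land r) at every successor {w4}.
      At w4: \Box ((r \lor s) \land r) requires (r \lor s) \land r at every successor {w4}.
        At w4: (r \lor s) \land r is true.
      So \Box ((r \lor s) \land r) is true at w4.
  So \Box \Box ((r \lor s) \land r) is true at w4.
Satisfying worlds: {w4, w7}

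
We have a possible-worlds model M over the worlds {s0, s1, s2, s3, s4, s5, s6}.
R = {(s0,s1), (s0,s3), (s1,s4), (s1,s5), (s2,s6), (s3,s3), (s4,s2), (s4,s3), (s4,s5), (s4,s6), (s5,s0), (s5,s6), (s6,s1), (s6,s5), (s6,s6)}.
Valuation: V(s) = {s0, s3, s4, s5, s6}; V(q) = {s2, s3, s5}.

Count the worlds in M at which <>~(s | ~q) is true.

Let φ = <>~(s | ~q). Evaluate φ at each world:
  s0 (successors {s1, s3}): φ is false.
  s1 (successors {s4, s5}): φ is false.
  s2 (successors {s6}): φ is false.
  s3 (successors {s3}): φ is false.
  s4 (successors {s2, s3, s5, s6}): φ is true.
  s5 (successors {s0, s6}): φ is false.
  s6 (successors {s1, s5, s6}): φ is false.
For instance, at s0:
  At s0: <>~(s | ~q) requires ~(s | ~q) at some successor in {s1, s3}.
    At s1: ~(s | ~q) is false.
    At s3: ~(s | ~q) is false.
  So <>~(s | ~q) is false at s0.
Satisfying worlds: {s4}

1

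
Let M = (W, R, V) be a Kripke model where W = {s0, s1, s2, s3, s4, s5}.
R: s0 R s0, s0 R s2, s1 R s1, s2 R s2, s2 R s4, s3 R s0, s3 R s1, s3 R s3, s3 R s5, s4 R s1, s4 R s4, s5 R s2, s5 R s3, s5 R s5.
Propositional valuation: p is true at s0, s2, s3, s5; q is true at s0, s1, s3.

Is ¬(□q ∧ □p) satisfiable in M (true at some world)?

Yes

Let φ = ¬(□q ∧ □p). Evaluate φ at each world:
  s0 (successors {s0, s2}): φ is true.
  s1 (successors {s1}): φ is true.
  s2 (successors {s2, s4}): φ is true.
  s3 (successors {s0, s1, s3, s5}): φ is true.
  s4 (successors {s1, s4}): φ is true.
  s5 (successors {s2, s3, s5}): φ is true.
Detail at s0 (witness):
  At s0: □q ∧ □p is false, so ¬(□q ∧ □p) is true.
    At s0: □q is false, □p is true, so □q ∧ □p is false.
      At s0: □q requires q at every successor {s0, s2}.
        q fails at s2, so □q is false at s0.
      At s0: □p requires p at every successor {s0, s2}.
        At s0: p is true.
        At s2: p is true.
      So □p is true at s0.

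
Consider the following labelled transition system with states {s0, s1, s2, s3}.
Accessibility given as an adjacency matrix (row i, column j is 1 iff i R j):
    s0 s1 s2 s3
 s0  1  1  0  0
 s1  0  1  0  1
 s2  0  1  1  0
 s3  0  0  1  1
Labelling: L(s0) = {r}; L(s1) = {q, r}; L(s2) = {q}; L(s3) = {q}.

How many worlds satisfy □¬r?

1

Let φ = □¬r. Evaluate φ at each world:
  s0 (successors {s0, s1}): φ is false.
  s1 (successors {s1, s3}): φ is false.
  s2 (successors {s1, s2}): φ is false.
  s3 (successors {s2, s3}): φ is true.
For instance, at s0:
  At s0: □¬r requires ¬r at every successor {s0, s1}.
    ¬r fails at s0, so □¬r is false at s0.
Satisfying worlds: {s3}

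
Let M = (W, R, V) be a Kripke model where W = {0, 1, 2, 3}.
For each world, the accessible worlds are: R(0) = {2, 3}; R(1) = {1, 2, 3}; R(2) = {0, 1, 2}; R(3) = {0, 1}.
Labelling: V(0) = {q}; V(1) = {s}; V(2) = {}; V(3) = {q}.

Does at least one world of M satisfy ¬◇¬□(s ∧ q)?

Let φ = ¬◇¬□(s ∧ q). Evaluate φ at each world:
  0 (successors {2, 3}): φ is false.
  1 (successors {1, 2, 3}): φ is false.
  2 (successors {0, 1, 2}): φ is false.
  3 (successors {0, 1}): φ is false.
For instance, at 2:
  At 2: ◇¬□(s ∧ q) is true, so ¬◇¬□(s ∧ q) is false.
    At 2: ◇¬□(s ∧ q) requires ¬□(s ∧ q) at some successor in {0, 1, 2}.
      ¬□(s ∧ q) holds at 0, so ◇¬□(s ∧ q) is true at 2.

No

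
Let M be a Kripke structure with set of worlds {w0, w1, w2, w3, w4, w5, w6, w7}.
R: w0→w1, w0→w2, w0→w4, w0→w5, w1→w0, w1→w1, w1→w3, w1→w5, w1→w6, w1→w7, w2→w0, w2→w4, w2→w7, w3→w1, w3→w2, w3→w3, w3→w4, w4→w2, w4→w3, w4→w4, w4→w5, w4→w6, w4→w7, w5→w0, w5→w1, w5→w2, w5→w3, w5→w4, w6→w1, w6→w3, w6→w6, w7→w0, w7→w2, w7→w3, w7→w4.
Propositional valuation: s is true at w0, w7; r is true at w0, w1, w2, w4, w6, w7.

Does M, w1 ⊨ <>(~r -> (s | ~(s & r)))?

Yes

At w1: <>(~r -> (s | ~(s & r))) requires ~r -> (s | ~(s & r)) at some successor in {w0, w1, w3, w5, w6, w7}.
  ~r -> (s | ~(s & r)) holds at w0, so <>(~r -> (s | ~(s & r))) is true at w1.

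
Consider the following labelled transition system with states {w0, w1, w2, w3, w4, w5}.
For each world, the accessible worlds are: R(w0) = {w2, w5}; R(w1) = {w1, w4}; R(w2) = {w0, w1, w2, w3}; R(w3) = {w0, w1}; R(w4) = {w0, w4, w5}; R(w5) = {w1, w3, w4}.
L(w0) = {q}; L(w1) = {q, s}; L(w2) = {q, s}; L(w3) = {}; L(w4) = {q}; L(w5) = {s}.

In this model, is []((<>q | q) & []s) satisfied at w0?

At w0: []((<>q | q) & []s) requires (<>q | q) & []s at every successor {w2, w5}.
  (<>q | q) & []s fails at w2, so []((<>q | q) & []s) is false at w0.
    At w2: <>q | q is true, []s is false, so (<>q | q) & []s is false.
      At w2: <>q is true, q is true, so <>q | q is true.
      At w2: []s requires s at every successor {w0, w1, w2, w3}.
        s fails at w0, so []s is false at w2.

No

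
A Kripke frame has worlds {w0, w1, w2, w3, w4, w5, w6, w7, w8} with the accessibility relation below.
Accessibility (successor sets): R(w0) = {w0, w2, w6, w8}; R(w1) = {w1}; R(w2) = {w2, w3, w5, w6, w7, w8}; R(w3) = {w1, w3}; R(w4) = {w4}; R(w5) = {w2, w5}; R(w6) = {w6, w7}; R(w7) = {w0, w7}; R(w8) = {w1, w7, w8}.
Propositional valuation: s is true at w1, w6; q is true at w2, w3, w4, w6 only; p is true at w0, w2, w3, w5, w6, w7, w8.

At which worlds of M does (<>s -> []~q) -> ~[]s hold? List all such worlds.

Let φ = (<>s -> []~q) -> ~[]s. Evaluate φ at each world:
  w0 (successors {w0, w2, w6, w8}): φ is true.
  w1 (successors {w1}): φ is false.
  w2 (successors {w2, w3, w5, w6, w7, w8}): φ is true.
  w3 (successors {w1, w3}): φ is true.
  w4 (successors {w4}): φ is true.
  w5 (successors {w2, w5}): φ is true.
  w6 (successors {w6, w7}): φ is true.
  w7 (successors {w0, w7}): φ is true.
  w8 (successors {w1, w7, w8}): φ is true.
For instance, at w7:
  At w7: <>s -> []~q is true, ~[]s is true, so (<>s -> []~q) -> ~[]s is true.
    At w7: <>s is false, []~q is true, so <>s -> []~q is true.
      At w7: <>s requires s at some successor in {w0, w7}.
        At w0: s is false.
        At w7: s is false.
      So <>s is false at w7.
      At w7: []~q requires ~q at every successor {w0, w7}.
        At w0: ~q is true.
        At w7: ~q is true.
      So []~q is true at w7.
    At w7: []s is false, so ~[]s is true.
      At w7: []s requires s at every successor {w0, w7}.
        s fails at w0, so []s is false at w7.
Satisfying worlds: {w0, w2, w3, w4, w5, w6, w7, w8}

w0, w2, w3, w4, w5, w6, w7, w8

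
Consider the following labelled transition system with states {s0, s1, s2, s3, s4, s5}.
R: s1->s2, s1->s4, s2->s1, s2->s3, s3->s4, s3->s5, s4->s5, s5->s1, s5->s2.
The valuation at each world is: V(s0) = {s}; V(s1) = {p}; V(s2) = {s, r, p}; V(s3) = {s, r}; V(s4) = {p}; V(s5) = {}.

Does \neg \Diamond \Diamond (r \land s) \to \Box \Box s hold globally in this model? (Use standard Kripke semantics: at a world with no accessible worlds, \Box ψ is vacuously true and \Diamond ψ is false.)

Recall that \Box ψ holds at a world iff ψ holds at every accessible world, and \Diamond ψ holds iff ψ holds at some accessible world.
Let φ = \neg \Diamond \Diamond (r \land s) \to \Box \Box s. Evaluate φ at each world:
  s0 (successors ∅): φ is true.
  s1 (successors {s2, s4}): φ is true.
  s2 (successors {s1, s3}): φ is true.
  s3 (successors {s4, s5}): φ is true.
  s4 (successors {s5}): φ is true.
  s5 (successors {s1, s2}): φ is true.
For instance, at s4:
  At s4: \neg \Diamond \Diamond (r \land s) is false, \Box \Box s is false, so \neg \Diamond \Diamond (r \land s) \to \Box \Box s is true.
    At s4: \Diamond \Diamond (r \land s) is true, so \neg \Diamond \Diamond (r \land s) is false.
      At s4: \Diamond \Diamond (r \land s) requires \Diamond (r \land s) at some successor in {s5}.
        \Diamond (r \land s) holds at s5, so \Diamond \Diamond (r \land s) is true at s4.
    At s4: \Box \Box s requires \Box s at every successor {s5}.
      \Box s fails at s5, so \Box \Box s is false at s4.

Yes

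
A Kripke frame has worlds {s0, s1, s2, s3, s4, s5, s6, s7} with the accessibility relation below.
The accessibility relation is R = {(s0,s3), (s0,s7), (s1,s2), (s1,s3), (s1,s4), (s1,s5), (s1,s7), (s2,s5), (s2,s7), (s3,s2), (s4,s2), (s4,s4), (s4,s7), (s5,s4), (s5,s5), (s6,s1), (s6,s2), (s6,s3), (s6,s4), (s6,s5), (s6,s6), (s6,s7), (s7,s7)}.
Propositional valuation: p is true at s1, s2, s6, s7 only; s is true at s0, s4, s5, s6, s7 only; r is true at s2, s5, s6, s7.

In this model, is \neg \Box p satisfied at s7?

Recall that \Box ψ holds at a world iff ψ holds at every accessible world, and \Diamond ψ holds iff ψ holds at some accessible world.
At s7: \Box p is true, so \neg \Box p is false.
  At s7: \Box p requires p at every successor {s7}.
    At s7: p is true.
  So \Box p is true at s7.

No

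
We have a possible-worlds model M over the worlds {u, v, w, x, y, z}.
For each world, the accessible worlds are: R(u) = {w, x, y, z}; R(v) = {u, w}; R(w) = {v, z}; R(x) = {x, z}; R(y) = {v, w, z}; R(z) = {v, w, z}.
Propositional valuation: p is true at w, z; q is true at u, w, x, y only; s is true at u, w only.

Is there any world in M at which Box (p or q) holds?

Yes

Let φ = Box (p or q). Evaluate φ at each world:
  u (successors {w, x, y, z}): φ is true.
  v (successors {u, w}): φ is true.
  w (successors {v, z}): φ is false.
  x (successors {x, z}): φ is true.
  y (successors {v, w, z}): φ is false.
  z (successors {v, w, z}): φ is false.
Detail at u (witness):
  At u: Box (p or q) requires p or q at every successor {w, x, y, z}.
    At w: p or q is true.
    At x: p or q is true.
    At y: p or q is true.
    At z: p or q is true.
  So Box (p or q) is true at u.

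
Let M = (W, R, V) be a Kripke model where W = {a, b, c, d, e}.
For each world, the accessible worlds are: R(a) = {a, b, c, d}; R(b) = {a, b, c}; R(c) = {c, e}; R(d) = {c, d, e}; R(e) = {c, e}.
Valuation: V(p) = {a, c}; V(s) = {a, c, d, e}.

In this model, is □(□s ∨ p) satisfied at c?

Yes

At c: □(□s ∨ p) requires □s ∨ p at every successor {c, e}.
    At c: □s is true, p is true, so □s ∨ p is true.
      At c: □s requires s at every successor {c, e}.
        At c: s is true.
        At e: s is true.
      So □s is true at c.
    At e: □s is true, p is false, so □s ∨ p is true.
      At e: □s requires s at every successor {c, e}.
        At c: s is true.
        At e: s is true.
      So □s is true at e.
So □(□s ∨ p) is true at c.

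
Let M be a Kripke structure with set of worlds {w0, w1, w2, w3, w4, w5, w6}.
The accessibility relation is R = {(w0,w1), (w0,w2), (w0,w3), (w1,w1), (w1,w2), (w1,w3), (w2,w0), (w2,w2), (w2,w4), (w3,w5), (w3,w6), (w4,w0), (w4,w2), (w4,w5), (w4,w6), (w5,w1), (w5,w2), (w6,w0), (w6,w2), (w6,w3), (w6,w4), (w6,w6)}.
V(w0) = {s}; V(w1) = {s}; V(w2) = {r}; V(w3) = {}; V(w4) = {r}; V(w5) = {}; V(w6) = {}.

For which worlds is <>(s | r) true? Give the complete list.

Let φ = <>(s | r). Evaluate φ at each world:
  w0 (successors {w1, w2, w3}): φ is true.
  w1 (successors {w1, w2, w3}): φ is true.
  w2 (successors {w0, w2, w4}): φ is true.
  w3 (successors {w5, w6}): φ is false.
  w4 (successors {w0, w2, w5, w6}): φ is true.
  w5 (successors {w1, w2}): φ is true.
  w6 (successors {w0, w2, w3, w4, w6}): φ is true.
For instance, at w2:
  At w2: <>(s | r) requires s | r at some successor in {w0, w2, w4}.
    s | r holds at w0, so <>(s | r) is true at w2.
Satisfying worlds: {w0, w1, w2, w4, w5, w6}

w0, w1, w2, w4, w5, w6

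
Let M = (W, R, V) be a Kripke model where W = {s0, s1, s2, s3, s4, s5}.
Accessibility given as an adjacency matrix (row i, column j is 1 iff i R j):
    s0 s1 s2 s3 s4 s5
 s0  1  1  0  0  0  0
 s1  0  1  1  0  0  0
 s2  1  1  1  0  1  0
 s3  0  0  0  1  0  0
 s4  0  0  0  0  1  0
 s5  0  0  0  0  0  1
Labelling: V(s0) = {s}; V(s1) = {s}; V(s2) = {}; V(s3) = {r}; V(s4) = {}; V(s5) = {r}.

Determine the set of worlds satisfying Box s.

s0

Recall that Box ψ holds at a world iff ψ holds at every accessible world, and Dia ψ holds iff ψ holds at some accessible world.
Let φ = Box s. Evaluate φ at each world:
  s0 (successors {s0, s1}): φ is true.
  s1 (successors {s1, s2}): φ is false.
  s2 (successors {s0, s1, s2, s4}): φ is false.
  s3 (successors {s3}): φ is false.
  s4 (successors {s4}): φ is false.
  s5 (successors {s5}): φ is false.
For instance, at s4:
  At s4: Box s requires s at every successor {s4}.
    s fails at s4, so Box s is false at s4.
Satisfying worlds: {s0}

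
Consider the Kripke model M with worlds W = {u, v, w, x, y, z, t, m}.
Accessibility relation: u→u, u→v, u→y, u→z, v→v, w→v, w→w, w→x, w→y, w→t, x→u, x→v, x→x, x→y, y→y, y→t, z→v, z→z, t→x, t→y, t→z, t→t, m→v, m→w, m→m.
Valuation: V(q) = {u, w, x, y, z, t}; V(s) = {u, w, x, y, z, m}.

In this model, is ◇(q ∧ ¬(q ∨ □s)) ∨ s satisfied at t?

No

Recall that □ψ holds at a world iff ψ holds at every accessible world, and ◇ψ holds iff ψ holds at some accessible world.
At t: ◇(q ∧ ¬(q ∨ □s)) is false, s is false, so ◇(q ∧ ¬(q ∨ □s)) ∨ s is false.
  At t: ◇(q ∧ ¬(q ∨ □s)) requires q ∧ ¬(q ∨ □s) at some successor in {x, y, z, t}.
    At x: q ∧ ¬(q ∨ □s) is false.
    At y: q ∧ ¬(q ∨ □s) is false.
    At z: q ∧ ¬(q ∨ □s) is false.
    At t: q ∧ ¬(q ∨ □s) is false.
  So ◇(q ∧ ¬(q ∨ □s)) is false at t.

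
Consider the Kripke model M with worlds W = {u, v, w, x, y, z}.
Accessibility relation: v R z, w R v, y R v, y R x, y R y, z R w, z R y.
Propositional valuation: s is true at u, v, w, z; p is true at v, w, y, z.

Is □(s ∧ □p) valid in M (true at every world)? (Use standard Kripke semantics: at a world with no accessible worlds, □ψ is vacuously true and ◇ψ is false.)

No

Let φ = □(s ∧ □p). Evaluate φ at each world:
  u (successors ∅): φ is true.
  v (successors {z}): φ is true.
  w (successors {v}): φ is true.
  x (successors ∅): φ is true.
  y (successors {v, x, y}): φ is false.
  z (successors {w, y}): φ is false.
Detail at y (counterexample):
  At y: □(s ∧ □p) requires s ∧ □p at every successor {v, x, y}.
    s ∧ □p fails at x, so □(s ∧ □p) is false at y.
      At x: s is false, □p is true, so s ∧ □p is false.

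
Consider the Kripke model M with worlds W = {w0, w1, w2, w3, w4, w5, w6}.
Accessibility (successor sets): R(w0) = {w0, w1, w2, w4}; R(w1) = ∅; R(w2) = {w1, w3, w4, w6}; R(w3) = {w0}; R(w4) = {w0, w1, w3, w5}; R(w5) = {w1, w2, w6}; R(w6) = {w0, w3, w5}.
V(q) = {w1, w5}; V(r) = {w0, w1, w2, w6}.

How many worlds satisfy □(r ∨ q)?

3

Recall that □ψ holds at a world iff ψ holds at every accessible world, and ◇ψ holds iff ψ holds at some accessible world.
Let φ = □(r ∨ q). Evaluate φ at each world:
  w0 (successors {w0, w1, w2, w4}): φ is false.
  w1 (successors ∅): φ is true.
  w2 (successors {w1, w3, w4, w6}): φ is false.
  w3 (successors {w0}): φ is true.
  w4 (successors {w0, w1, w3, w5}): φ is false.
  w5 (successors {w1, w2, w6}): φ is true.
  w6 (successors {w0, w3, w5}): φ is false.
For instance, at w2:
  At w2: □(r ∨ q) requires r ∨ q at every successor {w1, w3, w4, w6}.
    r ∨ q fails at w3, so □(r ∨ q) is false at w2.
Satisfying worlds: {w1, w3, w5}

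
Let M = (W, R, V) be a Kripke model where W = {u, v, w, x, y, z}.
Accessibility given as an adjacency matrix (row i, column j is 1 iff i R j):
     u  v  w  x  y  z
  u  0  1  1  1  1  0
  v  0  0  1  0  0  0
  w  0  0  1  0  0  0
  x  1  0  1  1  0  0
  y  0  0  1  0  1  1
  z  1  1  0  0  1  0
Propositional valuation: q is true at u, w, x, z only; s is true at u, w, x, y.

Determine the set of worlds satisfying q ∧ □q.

Let φ = q ∧ □q. Evaluate φ at each world:
  u (successors {v, w, x, y}): φ is false.
  v (successors {w}): φ is false.
  w (successors {w}): φ is true.
  x (successors {u, w, x}): φ is true.
  y (successors {w, y, z}): φ is false.
  z (successors {u, v, y}): φ is false.
For instance, at u:
  At u: q is true, □q is false, so q ∧ □q is false.
    At u: □q requires q at every successor {v, w, x, y}.
      q fails at v, so □q is false at u.
Satisfying worlds: {w, x}

w, x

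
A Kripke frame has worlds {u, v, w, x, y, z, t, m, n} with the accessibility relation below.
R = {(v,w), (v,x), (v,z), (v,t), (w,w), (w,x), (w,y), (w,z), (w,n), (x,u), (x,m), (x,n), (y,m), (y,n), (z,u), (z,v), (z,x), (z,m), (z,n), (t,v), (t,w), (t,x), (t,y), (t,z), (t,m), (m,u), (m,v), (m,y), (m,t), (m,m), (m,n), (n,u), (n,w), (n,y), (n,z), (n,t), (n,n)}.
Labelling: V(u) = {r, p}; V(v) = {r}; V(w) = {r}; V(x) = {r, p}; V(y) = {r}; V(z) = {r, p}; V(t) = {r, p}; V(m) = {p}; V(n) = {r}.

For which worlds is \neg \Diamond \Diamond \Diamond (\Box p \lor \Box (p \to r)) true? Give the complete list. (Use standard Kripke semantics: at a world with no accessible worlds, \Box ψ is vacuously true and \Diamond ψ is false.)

Recall that \Box ψ holds at a world iff ψ holds at every accessible world, and \Diamond ψ holds iff ψ holds at some accessible world.
Let φ = \neg \Diamond \Diamond \Diamond (\Box p \lor \Box (p \to r)). Evaluate φ at each world:
  u (successors ∅): φ is true.
  v (successors {w, x, z, t}): φ is false.
  w (successors {w, x, y, z, n}): φ is false.
  x (successors {u, m, n}): φ is false.
  y (successors {m, n}): φ is false.
  z (successors {u, v, x, m, n}): φ is false.
  t (successors {v, w, x, y, z, m}): φ is false.
  m (successors {u, v, y, t, m, n}): φ is false.
  n (successors {u, w, y, z, t, n}): φ is false.
For instance, at m:
  At m: \Diamond \Diamond \Diamond (\Box p \lor \Box (p \to r)) is true, so \neg \Diamond \Diamond \Diamond (\Box p \lor \Box (p \to r)) is false.
    At m: \Diamond \Diamond \Diamond (\Box p \lor \Box (p \to r)) requires \Diamond \Diamond (\Box p \lor \Box (p \to r)) at some successor in {u, v, y, t, m, n}.
      \Diamond \Diamond (\Box p \lor \Box (p \to r)) holds at v, so \Diamond \Diamond \Diamond (\Box p \lor \Box (p \to r)) is true at m.
Satisfying worlds: {u}

u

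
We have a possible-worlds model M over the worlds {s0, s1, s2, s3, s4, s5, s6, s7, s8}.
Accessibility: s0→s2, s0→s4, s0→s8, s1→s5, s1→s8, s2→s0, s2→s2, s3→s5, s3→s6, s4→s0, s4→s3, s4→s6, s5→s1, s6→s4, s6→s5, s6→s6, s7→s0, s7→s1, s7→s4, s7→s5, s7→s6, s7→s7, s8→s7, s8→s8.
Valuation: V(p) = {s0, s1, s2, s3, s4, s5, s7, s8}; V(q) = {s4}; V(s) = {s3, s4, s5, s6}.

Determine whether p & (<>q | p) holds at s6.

No

At s6: p is false, <>q | p is true, so p & (<>q | p) is false.
  At s6: <>q is true, p is false, so <>q | p is true.
    At s6: <>q requires q at some successor in {s4, s5, s6}.
      q holds at s4, so <>q is true at s6.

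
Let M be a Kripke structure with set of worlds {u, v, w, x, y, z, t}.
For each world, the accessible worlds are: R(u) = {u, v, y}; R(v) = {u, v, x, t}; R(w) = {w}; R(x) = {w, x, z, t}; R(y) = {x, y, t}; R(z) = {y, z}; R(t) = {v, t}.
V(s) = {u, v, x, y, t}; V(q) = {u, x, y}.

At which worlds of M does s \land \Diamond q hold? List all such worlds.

u, v, x, y

Let φ = s \land \Diamond q. Evaluate φ at each world:
  u (successors {u, v, y}): φ is true.
  v (successors {u, v, x, t}): φ is true.
  w (successors {w}): φ is false.
  x (successors {w, x, z, t}): φ is true.
  y (successors {x, y, t}): φ is true.
  z (successors {y, z}): φ is false.
  t (successors {v, t}): φ is false.
For instance, at v:
  At v: s is true, \Diamond q is true, so s \land \Diamond q is true.
    At v: \Diamond q requires q at some successor in {u, v, x, t}.
      q holds at u, so \Diamond q is true at v.
Satisfying worlds: {u, v, x, y}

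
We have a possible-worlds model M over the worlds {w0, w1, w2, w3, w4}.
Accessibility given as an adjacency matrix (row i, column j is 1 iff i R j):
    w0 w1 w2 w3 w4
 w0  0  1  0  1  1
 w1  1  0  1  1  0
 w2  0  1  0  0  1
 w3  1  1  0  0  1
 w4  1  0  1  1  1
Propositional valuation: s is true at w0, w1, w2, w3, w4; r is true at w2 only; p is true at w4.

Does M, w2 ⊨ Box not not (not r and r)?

At w2: Box not not (not r and r) requires not not (not r and r) at every successor {w1, w4}.
  not not (not r and r) fails at w1, so Box not not (not r and r) is false at w2.

No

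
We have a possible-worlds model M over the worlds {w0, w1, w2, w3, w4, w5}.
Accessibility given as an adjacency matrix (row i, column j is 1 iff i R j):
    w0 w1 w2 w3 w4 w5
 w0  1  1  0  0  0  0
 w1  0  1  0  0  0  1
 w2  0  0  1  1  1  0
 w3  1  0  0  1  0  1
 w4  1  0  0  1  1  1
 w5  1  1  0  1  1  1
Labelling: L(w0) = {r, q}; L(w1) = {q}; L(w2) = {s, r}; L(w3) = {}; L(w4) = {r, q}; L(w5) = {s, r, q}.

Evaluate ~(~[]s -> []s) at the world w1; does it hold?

Yes

Recall that []ψ holds at a world iff ψ holds at every accessible world, and <>ψ holds iff ψ holds at some accessible world.
At w1: ~[]s -> []s is false, so ~(~[]s -> []s) is true.
  At w1: ~[]s is true, []s is false, so ~[]s -> []s is false.
    At w1: []s is false, so ~[]s is true.
      At w1: []s requires s at every successor {w1, w5}.
        s fails at w1, so []s is false at w1.
    At w1: []s requires s at every successor {w1, w5}.
      s fails at w1, so []s is false at w1.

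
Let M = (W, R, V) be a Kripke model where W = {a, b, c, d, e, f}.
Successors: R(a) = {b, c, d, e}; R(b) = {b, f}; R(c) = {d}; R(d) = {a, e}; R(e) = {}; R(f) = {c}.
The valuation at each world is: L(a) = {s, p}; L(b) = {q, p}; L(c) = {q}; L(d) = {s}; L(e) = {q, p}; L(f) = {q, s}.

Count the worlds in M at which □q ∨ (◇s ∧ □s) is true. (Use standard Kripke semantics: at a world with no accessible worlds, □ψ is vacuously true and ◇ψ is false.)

4

Recall that □ψ holds at a world iff ψ holds at every accessible world, and ◇ψ holds iff ψ holds at some accessible world.
Let φ = □q ∨ (◇s ∧ □s). Evaluate φ at each world:
  a (successors {b, c, d, e}): φ is false.
  b (successors {b, f}): φ is true.
  c (successors {d}): φ is true.
  d (successors {a, e}): φ is false.
  e (successors ∅): φ is true.
  f (successors {c}): φ is true.
For instance, at d:
  At d: □q is false, ◇s ∧ □s is false, so □q ∨ (◇s ∧ □s) is false.
    At d: □q requires q at every successor {a, e}.
      q fails at a, so □q is false at d.
    At d: ◇s is true, □s is false, so ◇s ∧ □s is false.
      At d: ◇s requires s at some successor in {a, e}.
        s holds at a, so ◇s is true at d.
      At d: □s requires s at every successor {a, e}.
        s fails at e, so □s is false at d.
Satisfying worlds: {b, c, e, f}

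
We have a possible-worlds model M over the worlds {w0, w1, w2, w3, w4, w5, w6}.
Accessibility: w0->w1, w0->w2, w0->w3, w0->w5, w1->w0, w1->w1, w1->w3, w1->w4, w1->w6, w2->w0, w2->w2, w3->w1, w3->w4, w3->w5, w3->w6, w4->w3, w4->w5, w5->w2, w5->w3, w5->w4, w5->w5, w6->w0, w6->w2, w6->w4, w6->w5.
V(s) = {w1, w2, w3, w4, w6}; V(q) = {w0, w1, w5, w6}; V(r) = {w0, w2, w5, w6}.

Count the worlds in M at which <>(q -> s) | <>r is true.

7

Let φ = <>(q -> s) | <>r. Evaluate φ at each world:
  w0 (successors {w1, w2, w3, w5}): φ is true.
  w1 (successors {w0, w1, w3, w4, w6}): φ is true.
  w2 (successors {w0, w2}): φ is true.
  w3 (successors {w1, w4, w5, w6}): φ is true.
  w4 (successors {w3, w5}): φ is true.
  w5 (successors {w2, w3, w4, w5}): φ is true.
  w6 (successors {w0, w2, w4, w5}): φ is true.
For instance, at w1:
  At w1: <>(q -> s) is true, <>r is true, so <>(q -> s) | <>r is true.
    At w1: <>(q -> s) requires q -> s at some successor in {w0, w1, w3, w4, w6}.
      q -> s holds at w1, so <>(q -> s) is true at w1.
    At w1: <>r requires r at some successor in {w0, w1, w3, w4, w6}.
      r holds at w0, so <>r is true at w1.
Satisfying worlds: {w0, w1, w2, w3, w4, w5, w6}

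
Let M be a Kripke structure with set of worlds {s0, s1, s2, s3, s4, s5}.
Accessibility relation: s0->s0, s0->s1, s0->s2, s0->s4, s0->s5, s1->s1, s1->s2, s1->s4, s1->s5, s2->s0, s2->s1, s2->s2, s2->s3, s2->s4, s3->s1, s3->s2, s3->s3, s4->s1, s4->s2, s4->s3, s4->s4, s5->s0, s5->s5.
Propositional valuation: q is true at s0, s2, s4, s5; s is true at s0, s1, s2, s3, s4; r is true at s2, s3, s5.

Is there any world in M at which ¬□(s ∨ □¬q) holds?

Let φ = ¬□(s ∨ □¬q). Evaluate φ at each world:
  s0 (successors {s0, s1, s2, s4, s5}): φ is true.
  s1 (successors {s1, s2, s4, s5}): φ is true.
  s2 (successors {s0, s1, s2, s3, s4}): φ is false.
  s3 (successors {s1, s2, s3}): φ is false.
  s4 (successors {s1, s2, s3, s4}): φ is false.
  s5 (successors {s0, s5}): φ is true.
Detail at s0 (witness):
  At s0: □(s ∨ □¬q) is false, so ¬□(s ∨ □¬q) is true.
    At s0: □(s ∨ □¬q) requires s ∨ □¬q at every successor {s0, s1, s2, s4, s5}.
      s ∨ □¬q fails at s5, so □(s ∨ □¬q) is false at s0.

Yes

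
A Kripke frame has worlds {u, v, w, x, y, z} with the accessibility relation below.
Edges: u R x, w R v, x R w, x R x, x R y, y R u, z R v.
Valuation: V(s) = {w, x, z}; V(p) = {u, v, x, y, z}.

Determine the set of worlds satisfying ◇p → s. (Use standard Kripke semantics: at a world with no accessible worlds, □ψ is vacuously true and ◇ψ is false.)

Let φ = ◇p → s. Evaluate φ at each world:
  u (successors {x}): φ is false.
  v (successors ∅): φ is true.
  w (successors {v}): φ is true.
  x (successors {w, x, y}): φ is true.
  y (successors {u}): φ is false.
  z (successors {v}): φ is true.
For instance, at y:
  At y: ◇p is true, s is false, so ◇p → s is false.
    At y: ◇p requires p at some successor in {u}.
      p holds at u, so ◇p is true at y.
Satisfying worlds: {v, w, x, z}

v, w, x, z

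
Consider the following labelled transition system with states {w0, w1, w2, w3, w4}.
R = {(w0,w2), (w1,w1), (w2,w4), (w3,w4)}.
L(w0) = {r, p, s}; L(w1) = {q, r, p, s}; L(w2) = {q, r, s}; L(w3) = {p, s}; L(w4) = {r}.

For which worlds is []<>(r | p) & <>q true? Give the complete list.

Let φ = []<>(r | p) & <>q. Evaluate φ at each world:
  w0 (successors {w2}): φ is true.
  w1 (successors {w1}): φ is true.
  w2 (successors {w4}): φ is false.
  w3 (successors {w4}): φ is false.
  w4 (successors ∅): φ is false.
For instance, at w0:
  At w0: []<>(r | p) is true, <>q is true, so []<>(r | p) & <>q is true.
    At w0: []<>(r | p) requires <>(r | p) at every successor {w2}.
      At w2: <>(r | p) is true.
    So []<>(r | p) is true at w0.
    At w0: <>q requires q at some successor in {w2}.
      q holds at w2, so <>q is true at w0.
Satisfying worlds: {w0, w1}

w0, w1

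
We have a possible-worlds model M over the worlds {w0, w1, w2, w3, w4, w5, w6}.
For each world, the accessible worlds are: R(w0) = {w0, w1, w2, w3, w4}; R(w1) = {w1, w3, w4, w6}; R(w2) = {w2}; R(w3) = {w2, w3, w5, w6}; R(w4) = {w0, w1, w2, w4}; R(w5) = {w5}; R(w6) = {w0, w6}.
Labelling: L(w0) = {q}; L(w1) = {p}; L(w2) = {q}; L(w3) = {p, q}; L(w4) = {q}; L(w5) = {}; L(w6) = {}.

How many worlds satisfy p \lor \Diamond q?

6

Recall that \Diamond ψ holds at a world iff ψ holds at some accessible world.
Let φ = p \lor \Diamond q. Evaluate φ at each world:
  w0 (successors {w0, w1, w2, w3, w4}): φ is true.
  w1 (successors {w1, w3, w4, w6}): φ is true.
  w2 (successors {w2}): φ is true.
  w3 (successors {w2, w3, w5, w6}): φ is true.
  w4 (successors {w0, w1, w2, w4}): φ is true.
  w5 (successors {w5}): φ is false.
  w6 (successors {w0, w6}): φ is true.
For instance, at w4:
  At w4: p is false, \Diamond q is true, so p \lor \Diamond q is true.
    At w4: \Diamond q requires q at some successor in {w0, w1, w2, w4}.
      q holds at w0, so \Diamond q is true at w4.
Satisfying worlds: {w0, w1, w2, w3, w4, w6}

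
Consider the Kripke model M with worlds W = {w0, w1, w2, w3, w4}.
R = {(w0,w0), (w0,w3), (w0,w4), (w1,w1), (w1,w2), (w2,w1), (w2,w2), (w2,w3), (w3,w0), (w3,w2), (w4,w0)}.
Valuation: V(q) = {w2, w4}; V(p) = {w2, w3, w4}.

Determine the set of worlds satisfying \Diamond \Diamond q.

Let φ = \Diamond \Diamond q. Evaluate φ at each world:
  w0 (successors {w0, w3, w4}): φ is true.
  w1 (successors {w1, w2}): φ is true.
  w2 (successors {w1, w2, w3}): φ is true.
  w3 (successors {w0, w2}): φ is true.
  w4 (successors {w0}): φ is true.
For instance, at w4:
  At w4: \Diamond \Diamond q requires \Diamond q at some successor in {w0}.
    \Diamond q holds at w0, so \Diamond \Diamond q is true at w4.
      At w0: \Diamond q requires q at some successor in {w0, w3, w4}.
        q holds at w4, so \Diamond q is true at w0.
Satisfying worlds: {w0, w1, w2, w3, w4}

w0, w1, w2, w3, w4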